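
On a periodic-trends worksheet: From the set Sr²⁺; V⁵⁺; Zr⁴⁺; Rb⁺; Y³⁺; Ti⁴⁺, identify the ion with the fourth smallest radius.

Y³⁺

Electron counts and nuclear charges: V⁵⁺: 18 e⁻, Z=23, Ti⁴⁺: 18 e⁻, Z=22, Zr⁴⁺: 36 e⁻, Z=40, Y³⁺: 36 e⁻, Z=39, Sr²⁺: 36 e⁻, Z=38, Rb⁺: 36 e⁻, Z=37. V⁵⁺ < Ti⁴⁺ (both 18 e⁻, Z=23>22); Ti⁴⁺ < Zr⁴⁺ (same group, 1 shell fewer); Zr⁴⁺ < Y³⁺ (both 36 e⁻, Z=40>39); Y³⁺ < Sr²⁺ (both 36 e⁻, Z=39>38); Sr²⁺ < Rb⁺ (isoelectronic, higher Z=38 is smaller).
Ordering: V⁵⁺ < Ti⁴⁺ < Zr⁴⁺ < Y³⁺ < Sr²⁺ < Rb⁺. The fourth smallest is Y³⁺.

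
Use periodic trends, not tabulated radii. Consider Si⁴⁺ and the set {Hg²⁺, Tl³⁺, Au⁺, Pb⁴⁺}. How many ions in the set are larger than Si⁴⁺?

4

Tabulating Z and e⁻: Si⁴⁺: 10 e⁻, Z=14, Pb⁴⁺: 78 e⁻, Z=82, Tl³⁺: 78 e⁻, Z=81, Hg²⁺: 78 e⁻, Z=80, Au⁺: 78 e⁻, Z=79. Si⁴⁺ < Pb⁴⁺ (same group, period 3 vs 6); Pb⁴⁺ < Tl³⁺ (isoelectronic, higher Z=82 is smaller); Tl³⁺ < Hg²⁺ (isoelectronic, higher Z=81 is smaller); Hg²⁺ < Au⁺ (isoelectronic, higher Z=80 is smaller).
Ordering all of them (including Si⁴⁺) by radius gives Si⁴⁺ < Pb⁴⁺ < Tl³⁺ < Hg²⁺ < Au⁺. That's 4.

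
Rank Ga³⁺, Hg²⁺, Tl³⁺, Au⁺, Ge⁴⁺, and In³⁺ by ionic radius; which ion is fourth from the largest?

In³⁺

Tabulating Z and e⁻: Ge⁴⁺: 28 e⁻, Z=32, Ga³⁺: 28 e⁻, Z=31, In³⁺: 46 e⁻, Z=49, Tl³⁺: 78 e⁻, Z=81, Hg²⁺: 78 e⁻, Z=80, Au⁺: 78 e⁻, Z=79. Ge⁴⁺ < Ga³⁺ (both 28 e⁻, Z=32>31); Ga³⁺ < In³⁺ (same group, period 4 vs 5); In³⁺ < Tl³⁺ (same group, period 5 vs 6); Tl³⁺ < Hg²⁺ (both 78 e⁻, Z=81>80); Hg²⁺ < Au⁺ (isoelectronic, higher Z=80 is smaller).
So the order is Ge⁴⁺ < Ga³⁺ < In³⁺ < Tl³⁺ < Hg²⁺ < Au⁺; the 4th-largest ion is In³⁺.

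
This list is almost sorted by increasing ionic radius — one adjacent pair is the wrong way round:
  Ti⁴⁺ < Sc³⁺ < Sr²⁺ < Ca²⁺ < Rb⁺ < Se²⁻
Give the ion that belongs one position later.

Compare adjacent ions: same group and charge — period 4 sits above period 5, so Ca²⁺ is smaller — yet in this increasing list Sr²⁺ sits before Ca²⁺. Nothing else is reversed, so Sr²⁺ should move one place to the right.

Sr²⁺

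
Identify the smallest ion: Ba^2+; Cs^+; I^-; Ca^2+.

First list Z and electron count for each: Ca^2+ (Z=20, 18 e⁻), Ba^2+ (Z=56, 54 e⁻), Cs^+ (Z=55, 54 e⁻), I^- (Z=53, 54 e⁻). Ca^2+ < Ba^2+ (same group, 2 shells fewer); Ba^2+ < Cs^+ (isoelectronic, higher Z=56 is smaller); Cs^+ < I^- (isoelectronic, higher Z=55 is smaller).

Ca^2+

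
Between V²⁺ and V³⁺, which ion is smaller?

These are all V ions. Removing more electrons (higher positive charge) pulls the remaining electrons in closer, so V³⁺ is smallest and V²⁺ is largest.

V³⁺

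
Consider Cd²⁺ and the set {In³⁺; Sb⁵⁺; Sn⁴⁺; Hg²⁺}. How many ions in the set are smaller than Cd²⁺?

3

Electron counts and nuclear charges: Sb⁵⁺ (Z=51, 46 e⁻), Sn⁴⁺ (Z=50, 46 e⁻), In³⁺ (Z=49, 46 e⁻), Cd²⁺ (Z=48, 46 e⁻), Hg²⁺ (Z=80, 78 e⁻). Sb⁵⁺ < Sn⁴⁺ (both 46 e⁻, Z=51>50); Sn⁴⁺ < In³⁺ (both 46 e⁻, Z=50>49); In³⁺ < Cd²⁺ (both 46 e⁻, Z=49>48); Cd²⁺ < Hg²⁺ (same group, period 5 vs 6).
Ordering all of them (including Cd²⁺) by radius gives Sb⁵⁺ < Sn⁴⁺ < In³⁺ < Cd²⁺ < Hg²⁺. That's 3.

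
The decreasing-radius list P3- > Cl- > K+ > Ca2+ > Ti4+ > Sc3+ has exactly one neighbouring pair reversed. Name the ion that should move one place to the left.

Compare adjacent ions: both have 18 electrons but Z(Ti)=22 > Z(Sc)=21, so Ti4+ should be the smaller of the two — yet in this decreasing list Ti4+ sits before Sc3+. Nothing else is reversed, so Sc3+ should move one place to the left.

Sc3+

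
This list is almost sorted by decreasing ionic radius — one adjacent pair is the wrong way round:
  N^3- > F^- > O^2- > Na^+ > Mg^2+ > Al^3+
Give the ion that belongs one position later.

F^-

Compare adjacent ions: they are isoelectronic (10 e⁻) and F has more protons than O (9 vs 8), making F^- smaller — yet in this decreasing list F^- sits before O^2-. Nothing else is reversed, so F^- should move one place to the right.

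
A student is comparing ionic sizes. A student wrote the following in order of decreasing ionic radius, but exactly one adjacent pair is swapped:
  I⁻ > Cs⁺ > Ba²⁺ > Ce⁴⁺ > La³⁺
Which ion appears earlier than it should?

Ce⁴⁺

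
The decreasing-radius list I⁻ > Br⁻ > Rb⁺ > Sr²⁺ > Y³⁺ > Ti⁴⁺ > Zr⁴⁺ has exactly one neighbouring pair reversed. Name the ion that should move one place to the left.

Zr⁴⁺

Scanning neighbour by neighbour, only Ti⁴⁺/Zr⁴⁺ violates a trend: same group and charge — period 4 sits above period 5, so Ti⁴⁺ is smaller. That makes Zr⁴⁺ the one sitting a position late relative to where it belongs.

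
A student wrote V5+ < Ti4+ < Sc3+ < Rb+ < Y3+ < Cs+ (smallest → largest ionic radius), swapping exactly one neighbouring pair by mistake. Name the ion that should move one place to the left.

Y3+

Scanning neighbour by neighbour, only Rb+/Y3+ violates a trend: they are isoelectronic (36 e⁻) and Y has more protons than Rb (39 vs 37), making Y3+ smaller. That makes Y3+ the one sitting a position late relative to where it belongs.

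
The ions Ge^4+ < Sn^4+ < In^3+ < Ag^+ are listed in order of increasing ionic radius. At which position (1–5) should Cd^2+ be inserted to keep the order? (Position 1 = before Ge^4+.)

Work out protons and electrons: Ge^4+ has 28 e⁻ (Z=32), Sn^4+ has 46 e⁻ (Z=50), In^3+ has 46 e⁻ (Z=49), Cd^2+ has 46 e⁻ (Z=48), Ag^+ has 46 e⁻ (Z=47). Ge^4+ < Sn^4+ (same group, 1 shell fewer); Sn^4+ < In^3+ (isoelectronic, higher Z=50 is smaller); In^3+ < Cd^2+ (isoelectronic, higher Z=49 is smaller); Cd^2+ < Ag^+ (isoelectronic, higher Z=48 is smaller).
Putting Cd^2+ in gives Ge^4+ < Sn^4+ < In^3+ < Cd^2+ < Ag^+; it lands at slot 4.

4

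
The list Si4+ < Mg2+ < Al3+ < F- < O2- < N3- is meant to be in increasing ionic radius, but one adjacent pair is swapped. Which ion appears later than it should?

Al3+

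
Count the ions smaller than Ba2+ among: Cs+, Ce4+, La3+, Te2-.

2

These species are isoelectronic with 54 electrons. The only difference is the number of protons: Ce4+ (Z=58), La3+ (Z=57), Ba2+ (Z=56), Cs+ (Z=55), Te2- (Z=52). The strongest nuclear pull (Ce4+) gives the smallest ion.
Relative to Ba2+, the ions that are smaller are Ce4+, La3+. So 2 are smaller.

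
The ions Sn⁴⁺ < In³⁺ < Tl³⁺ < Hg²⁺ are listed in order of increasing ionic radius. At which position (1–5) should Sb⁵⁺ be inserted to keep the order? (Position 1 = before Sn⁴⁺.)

1

Tabulating Z and e⁻: Sb⁵⁺: 46 e⁻, Z=51, Sn⁴⁺: 46 e⁻, Z=50, In³⁺: 46 e⁻, Z=49, Tl³⁺: 78 e⁻, Z=81, Hg²⁺: 78 e⁻, Z=80. Sb⁵⁺ < Sn⁴⁺ (isoelectronic, higher Z=51 is smaller); Sn⁴⁺ < In³⁺ (both 46 e⁻, Z=50>49); In³⁺ < Tl³⁺ (same group, period 5 vs 6); Tl³⁺ < Hg²⁺ (both 78 e⁻, Z=81>80).
Putting Sb⁵⁺ in gives Sb⁵⁺ < Sn⁴⁺ < In³⁺ < Tl³⁺ < Hg²⁺; it lands at slot 1.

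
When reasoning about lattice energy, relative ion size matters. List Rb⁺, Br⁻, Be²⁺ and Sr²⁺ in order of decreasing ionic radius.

Be²⁺: 2 e⁻, Z=4, Sr²⁺: 36 e⁻, Z=38, Rb⁺: 36 e⁻, Z=37, Br⁻: 36 e⁻, Z=35. Be²⁺ < Sr²⁺ (same group, 3 shells fewer); Sr²⁺ < Rb⁺ (isoelectronic, higher Z=38 is smaller); Rb⁺ < Br⁻ (both 36 e⁻, Z=37>35).

Br⁻ > Rb⁺ > Sr²⁺ > Be²⁺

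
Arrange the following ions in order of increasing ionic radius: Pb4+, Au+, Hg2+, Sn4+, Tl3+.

Sn4+ < Pb4+ < Tl3+ < Hg2+ < Au+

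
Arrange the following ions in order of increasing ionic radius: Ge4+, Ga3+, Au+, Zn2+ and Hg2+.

Work out protons and electrons: Ge4+ has 28 e⁻ (Z=32), Ga3+ has 28 e⁻ (Z=31), Zn2+ has 28 e⁻ (Z=30), Hg2+ has 78 e⁻ (Z=80), Au+ has 78 e⁻ (Z=79). Ge4+ < Ga3+ (both 28 e⁻, Z=32>31); Ga3+ < Zn2+ (isoelectronic, higher Z=31 is smaller); Zn2+ < Hg2+ (same group, period 4 vs 6); Hg2+ < Au+ (isoelectronic, higher Z=80 is smaller).

Ge4+ < Ga3+ < Zn2+ < Hg2+ < Au+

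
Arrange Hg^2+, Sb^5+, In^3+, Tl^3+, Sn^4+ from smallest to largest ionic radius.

Sb^5+: 46 e⁻, Z=51, Sn^4+: 46 e⁻, Z=50, In^3+: 46 e⁻, Z=49, Tl^3+: 78 e⁻, Z=81, Hg^2+: 78 e⁻, Z=80. Sb^5+ < Sn^4+ (isoelectronic, higher Z=51 is smaller); Sn^4+ < In^3+ (isoelectronic, higher Z=50 is smaller); In^3+ < Tl^3+ (same group, 1 shell fewer); Tl^3+ < Hg^2+ (both 78 e⁻, Z=81>80).

Sb^5+ < Sn^4+ < In^3+ < Tl^3+ < Hg^2+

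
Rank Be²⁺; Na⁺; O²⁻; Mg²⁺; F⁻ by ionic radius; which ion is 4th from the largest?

Mg²⁺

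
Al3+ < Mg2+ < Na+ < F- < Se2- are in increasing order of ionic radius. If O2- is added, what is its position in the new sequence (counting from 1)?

Al3+: 10 e⁻, Z=13, Mg2+: 10 e⁻, Z=12, Na+: 10 e⁻, Z=11, F-: 10 e⁻, Z=9, O2-: 10 e⁻, Z=8, Se2-: 36 e⁻, Z=34. Al3+ < Mg2+ (isoelectronic, higher Z=13 is smaller); Mg2+ < Na+ (isoelectronic, higher Z=12 is smaller); Na+ < F- (both 10 e⁻, Z=11>9); F- < O2- (isoelectronic, higher Z=9 is smaller); O2- < Se2- (same group, 2 shells fewer).
The complete sequence is Al3+ < Mg2+ < Na+ < F- < O2- < Se2-. O2- sits at position 5.

5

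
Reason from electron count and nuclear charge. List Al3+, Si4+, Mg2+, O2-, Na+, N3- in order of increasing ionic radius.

Si4+ < Al3+ < Mg2+ < Na+ < O2- < N3-

These species are isoelectronic with 10 electrons. The only difference is the number of protons: Si4+ (Z=14), Al3+ (Z=13), Mg2+ (Z=12), Na+ (Z=11), O2- (Z=8), N3- (Z=7). The strongest nuclear pull (Si4+) gives the smallest ion.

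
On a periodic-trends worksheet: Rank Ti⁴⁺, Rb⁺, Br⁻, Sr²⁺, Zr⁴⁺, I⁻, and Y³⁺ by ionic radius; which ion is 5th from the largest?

Tabulating Z and e⁻: Ti⁴⁺ has 18 e⁻ (Z=22), Zr⁴⁺ has 36 e⁻ (Z=40), Y³⁺ has 36 e⁻ (Z=39), Sr²⁺ has 36 e⁻ (Z=38), Rb⁺ has 36 e⁻ (Z=37), Br⁻ has 36 e⁻ (Z=35), I⁻ has 54 e⁻ (Z=53). Ti⁴⁺ < Zr⁴⁺ (same group, period 4 vs 5); Zr⁴⁺ < Y³⁺ (isoelectronic, higher Z=40 is smaller); Y³⁺ < Sr²⁺ (isoelectronic, higher Z=39 is smaller); Sr²⁺ < Rb⁺ (isoelectronic, higher Z=38 is smaller); Rb⁺ < Br⁻ (isoelectronic, higher Z=37 is smaller); Br⁻ < I⁻ (same group, period 4 vs 5).
So the order is Ti⁴⁺ < Zr⁴⁺ < Y³⁺ < Sr²⁺ < Rb⁺ < Br⁻ < I⁻; the 5th-largest ion is Y³⁺.

Y³⁺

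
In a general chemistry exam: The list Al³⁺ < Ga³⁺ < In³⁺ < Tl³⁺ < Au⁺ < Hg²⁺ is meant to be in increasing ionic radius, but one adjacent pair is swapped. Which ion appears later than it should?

Hg²⁺

Compare adjacent ions: both have 78 electrons but Z(Hg)=80 > Z(Au)=79, so Hg²⁺ should be the smaller of the two — yet in this increasing list Au⁺ sits before Hg²⁺. Nothing else is reversed, so Hg²⁺ should move one place to the left.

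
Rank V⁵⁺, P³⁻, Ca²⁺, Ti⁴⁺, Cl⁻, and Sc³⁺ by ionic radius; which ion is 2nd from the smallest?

All of these have 18 electrons (isoelectronic). With the same electron cloud, the ion with the most protons pulls it in tightest. Nuclear charges: V⁵⁺ (Z=23), Ti⁴⁺ (Z=22), Sc³⁺ (Z=21), Ca²⁺ (Z=20), Cl⁻ (Z=17), P³⁻ (Z=15). Highest Z is smallest.
Ordering: V⁵⁺ < Ti⁴⁺ < Sc³⁺ < Ca²⁺ < Cl⁻ < P³⁻. The 2nd smallest is Ti⁴⁺.

Ti⁴⁺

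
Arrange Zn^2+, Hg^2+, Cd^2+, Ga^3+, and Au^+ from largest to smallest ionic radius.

Au^+ > Hg^2+ > Cd^2+ > Zn^2+ > Ga^3+

Ga^3+ (Z=31, 28 e⁻), Zn^2+ (Z=30, 28 e⁻), Cd^2+ (Z=48, 46 e⁻), Hg^2+ (Z=80, 78 e⁻), Au^+ (Z=79, 78 e⁻). Ga^3+ < Zn^2+ (isoelectronic, higher Z=31 is smaller); Zn^2+ < Cd^2+ (same group, 1 shell fewer); Cd^2+ < Hg^2+ (same group, 1 shell fewer); Hg^2+ < Au^+ (isoelectronic, higher Z=80 is smaller).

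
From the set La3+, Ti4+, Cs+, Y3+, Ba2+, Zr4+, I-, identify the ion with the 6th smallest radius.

Cs+

Ti4+ has 18 e⁻ (Z=22), Zr4+ has 36 e⁻ (Z=40), Y3+ has 36 e⁻ (Z=39), La3+ has 54 e⁻ (Z=57), Ba2+ has 54 e⁻ (Z=56), Cs+ has 54 e⁻ (Z=55), I- has 54 e⁻ (Z=53). Ti4+ < Zr4+ (same group, period 4 vs 5); Zr4+ < Y3+ (both 36 e⁻, Z=40>39); Y3+ < La3+ (same group, 1 shell fewer); La3+ < Ba2+ (isoelectronic, higher Z=57 is smaller); Ba2+ < Cs+ (both 54 e⁻, Z=56>55); Cs+ < I- (isoelectronic, higher Z=55 is smaller).
So the order is Ti4+ < Zr4+ < Y3+ < La3+ < Ba2+ < Cs+ < I-; the 6th-smallest ion is Cs+.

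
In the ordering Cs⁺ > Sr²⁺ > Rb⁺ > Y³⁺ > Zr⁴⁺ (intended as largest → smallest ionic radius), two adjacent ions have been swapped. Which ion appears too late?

Rb⁺

Compare adjacent ions: they are isoelectronic (36 e⁻) and Sr has more protons than Rb (38 vs 37), making Sr²⁺ smaller — yet in this decreasing list Sr²⁺ sits before Rb⁺. Nothing else is reversed, so Rb⁺ should move one place to the left.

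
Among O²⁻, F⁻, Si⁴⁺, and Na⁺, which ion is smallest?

Each ion has 10 electrons. The ranking follows nuclear charge in reverse — greater Z gives a smaller radius. Si⁴⁺ (Z=14), Na⁺ (Z=11), F⁻ (Z=9), O²⁻ (Z=8).

Si⁴⁺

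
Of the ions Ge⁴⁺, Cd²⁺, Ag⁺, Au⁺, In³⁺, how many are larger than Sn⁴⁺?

4

Tabulating Z and e⁻: Ge⁴⁺ (Z=32, 28 e⁻), Sn⁴⁺ (Z=50, 46 e⁻), In³⁺ (Z=49, 46 e⁻), Cd²⁺ (Z=48, 46 e⁻), Ag⁺ (Z=47, 46 e⁻), Au⁺ (Z=79, 78 e⁻). Ge⁴⁺ < Sn⁴⁺ (same group, period 4 vs 5); Sn⁴⁺ < In³⁺ (isoelectronic, higher Z=50 is smaller); In³⁺ < Cd²⁺ (isoelectronic, higher Z=49 is smaller); Cd²⁺ < Ag⁺ (both 46 e⁻, Z=48>47); Ag⁺ < Au⁺ (same group, period 5 vs 6).
Relative to Sn⁴⁺, the ions that are larger are In³⁺, Cd²⁺, Ag⁺, Au⁺. That's 4.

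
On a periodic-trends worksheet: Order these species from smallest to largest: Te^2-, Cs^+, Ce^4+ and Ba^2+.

Ce^4+ < Ba^2+ < Cs^+ < Te^2-

All of these have 54 electrons (isoelectronic). With the same electron cloud, the ion with the most protons pulls it in tightest. Nuclear charges: Ce^4+ (Z=58), Ba^2+ (Z=56), Cs^+ (Z=55), Te^2- (Z=52). Highest Z is smallest.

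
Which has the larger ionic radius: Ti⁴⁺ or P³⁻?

These species are isoelectronic with 18 electrons. The only difference is the number of protons: Ti⁴⁺ (Z=22), P³⁻ (Z=15). The strongest nuclear pull (Ti⁴⁺) gives the smallest ion.

P³⁻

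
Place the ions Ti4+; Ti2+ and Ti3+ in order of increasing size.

Ti4+ < Ti3+ < Ti2+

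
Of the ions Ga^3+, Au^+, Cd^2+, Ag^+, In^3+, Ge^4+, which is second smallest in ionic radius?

Ga^3+

Tabulating Z and e⁻: Ge^4+ (Z=32, 28 e⁻), Ga^3+ (Z=31, 28 e⁻), In^3+ (Z=49, 46 e⁻), Cd^2+ (Z=48, 46 e⁻), Ag^+ (Z=47, 46 e⁻), Au^+ (Z=79, 78 e⁻). Ge^4+ < Ga^3+ (both 28 e⁻, Z=32>31); Ga^3+ < In^3+ (same group, 1 shell fewer); In^3+ < Cd^2+ (both 46 e⁻, Z=49>48); Cd^2+ < Ag^+ (isoelectronic, higher Z=48 is smaller); Ag^+ < Au^+ (same group, period 5 vs 6).
Full ascending order: Ge^4+ < Ga^3+ < In^3+ < Cd^2+ < Ag^+ < Au^+. Counting from the smallest, position 2 is Ga^3+.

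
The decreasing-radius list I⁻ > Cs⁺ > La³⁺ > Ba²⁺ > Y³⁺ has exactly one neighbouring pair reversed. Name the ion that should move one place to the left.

The pair La³⁺, Ba²⁺ is the wrong way round — they are isoelectronic (54 e⁻) and La has more protons than Ba (57 vs 56), making La³⁺ smaller. All other adjacent pairs agree with periodic trends, so Ba²⁺ is the misplaced ion.

Ba²⁺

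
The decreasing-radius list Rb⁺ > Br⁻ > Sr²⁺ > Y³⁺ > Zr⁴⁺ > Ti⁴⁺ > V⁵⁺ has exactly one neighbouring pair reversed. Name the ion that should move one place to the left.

Br⁻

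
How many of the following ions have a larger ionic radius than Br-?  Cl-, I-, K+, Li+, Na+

1

Electron counts and nuclear charges: Li+ has 2 e⁻ (Z=3), Na+ has 10 e⁻ (Z=11), K+ has 18 e⁻ (Z=19), Cl- has 18 e⁻ (Z=17), Br- has 36 e⁻ (Z=35), I- has 54 e⁻ (Z=53). Li+ < Na+ (same group, 1 shell fewer); Na+ < K+ (same group, 1 shell fewer); K+ < Cl- (both 18 e⁻, Z=19>17); Cl- < Br- (same group, 1 shell fewer); Br- < I- (same group, 1 shell fewer).
Placing each against Br-: smaller — Li+, Na+, K+, Cl-; larger — I-. So 1 is larger.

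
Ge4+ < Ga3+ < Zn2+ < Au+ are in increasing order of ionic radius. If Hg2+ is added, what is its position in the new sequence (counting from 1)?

4

Electron counts and nuclear charges: Ge4+ has 28 e⁻ (Z=32), Ga3+ has 28 e⁻ (Z=31), Zn2+ has 28 e⁻ (Z=30), Hg2+ has 78 e⁻ (Z=80), Au+ has 78 e⁻ (Z=79). Ge4+ < Ga3+ (isoelectronic, higher Z=32 is smaller); Ga3+ < Zn2+ (both 28 e⁻, Z=31>30); Zn2+ < Hg2+ (same group, period 4 vs 6); Hg2+ < Au+ (both 78 e⁻, Z=80>79).
Putting Hg2+ in gives Ge4+ < Ga3+ < Zn2+ < Hg2+ < Au+; it lands at slot 4.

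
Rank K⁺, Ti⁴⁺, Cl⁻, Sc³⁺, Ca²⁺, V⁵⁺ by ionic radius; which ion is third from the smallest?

These species are isoelectronic with 18 electrons. The only difference is the number of protons: V⁵⁺ (Z=23), Ti⁴⁺ (Z=22), Sc³⁺ (Z=21), Ca²⁺ (Z=20), K⁺ (Z=19), Cl⁻ (Z=17). The strongest nuclear pull (V⁵⁺) gives the smallest ion.
Ordering: V⁵⁺ < Ti⁴⁺ < Sc³⁺ < Ca²⁺ < K⁺ < Cl⁻. The third smallest is Sc³⁺.

Sc³⁺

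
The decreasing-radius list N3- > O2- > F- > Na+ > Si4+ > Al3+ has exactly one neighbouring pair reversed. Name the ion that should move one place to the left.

Al3+

The pair Si4+, Al3+ is the wrong way round — both have 10 electrons but Z(Si)=14 > Z(Al)=13, so Si4+ should be the smaller of the two. All other adjacent pairs agree with periodic trends, so Al3+ is the misplaced ion.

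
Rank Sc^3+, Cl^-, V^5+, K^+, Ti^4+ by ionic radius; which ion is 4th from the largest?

Isoelectronic series (18 e⁻ each). Size is set by nuclear charge: more protons means a smaller ion. V^5+ (Z=23), Ti^4+ (Z=22), Sc^3+ (Z=21), K^+ (Z=19), Cl^- (Z=17).
Ordering: V^5+ < Ti^4+ < Sc^3+ < K^+ < Cl^-. The 4th largest is Ti^4+.

Ti^4+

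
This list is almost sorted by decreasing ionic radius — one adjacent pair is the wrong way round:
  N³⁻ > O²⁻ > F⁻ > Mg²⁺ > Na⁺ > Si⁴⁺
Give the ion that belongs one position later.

Compare adjacent ions: both have 10 electrons but Z(Mg)=12 > Z(Na)=11, so Mg²⁺ should be the smaller of the two — yet in this decreasing list Mg²⁺ sits before Na⁺. Nothing else is reversed, so Mg²⁺ should move one place to the right.

Mg²⁺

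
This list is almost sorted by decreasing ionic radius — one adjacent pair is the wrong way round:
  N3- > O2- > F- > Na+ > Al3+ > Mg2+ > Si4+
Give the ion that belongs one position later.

Al3+

Scanning neighbour by neighbour, only Al3+/Mg2+ violates a trend: they are isoelectronic (10 e⁻) and Al has more protons than Mg (13 vs 12), making Al3+ smaller. That makes Al3+ the one sitting a position early relative to where it belongs.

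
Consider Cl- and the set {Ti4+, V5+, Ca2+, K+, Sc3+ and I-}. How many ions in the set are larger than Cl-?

1

Tabulating Z and e⁻: V5+ (Z=23, 18 e⁻), Ti4+ (Z=22, 18 e⁻), Sc3+ (Z=21, 18 e⁻), Ca2+ (Z=20, 18 e⁻), K+ (Z=19, 18 e⁻), Cl- (Z=17, 18 e⁻), I- (Z=53, 54 e⁻). V5+ < Ti4+ (isoelectronic, higher Z=23 is smaller); Ti4+ < Sc3+ (isoelectronic, higher Z=22 is smaller); Sc3+ < Ca2+ (both 18 e⁻, Z=21>20); Ca2+ < K+ (isoelectronic, higher Z=20 is smaller); K+ < Cl- (isoelectronic, higher Z=19 is smaller); Cl- < I- (same group, period 3 vs 5).
Relative to Cl-, the ions that are larger are I-. So 1 is larger.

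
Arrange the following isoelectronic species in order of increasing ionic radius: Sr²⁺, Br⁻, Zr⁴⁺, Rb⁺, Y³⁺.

Zr⁴⁺ < Y³⁺ < Sr²⁺ < Rb⁺ < Br⁻

Isoelectronic series (36 e⁻ each). Size is set by nuclear charge: more protons means a smaller ion. Zr⁴⁺ (Z=40), Y³⁺ (Z=39), Sr²⁺ (Z=38), Rb⁺ (Z=37), Br⁻ (Z=35).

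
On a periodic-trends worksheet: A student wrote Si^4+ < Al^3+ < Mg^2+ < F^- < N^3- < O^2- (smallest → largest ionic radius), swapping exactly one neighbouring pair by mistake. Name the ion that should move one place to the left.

Scanning neighbour by neighbour, only N^3-/O^2- violates a trend: both have 10 electrons but Z(O)=8 > Z(N)=7, so O^2- should be the smaller of the two. That makes O^2- the one sitting a position late relative to where it belongs.

O^2-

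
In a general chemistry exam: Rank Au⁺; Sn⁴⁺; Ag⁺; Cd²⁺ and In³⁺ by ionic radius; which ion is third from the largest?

Cd²⁺

Electron counts and nuclear charges: Sn⁴⁺ has 46 e⁻ (Z=50), In³⁺ has 46 e⁻ (Z=49), Cd²⁺ has 46 e⁻ (Z=48), Ag⁺ has 46 e⁻ (Z=47), Au⁺ has 78 e⁻ (Z=79). Sn⁴⁺ < In³⁺ (isoelectronic, higher Z=50 is smaller); In³⁺ < Cd²⁺ (isoelectronic, higher Z=49 is smaller); Cd²⁺ < Ag⁺ (both 46 e⁻, Z=48>47); Ag⁺ < Au⁺ (same group, 1 shell fewer).
Ordering: Sn⁴⁺ < In³⁺ < Cd²⁺ < Ag⁺ < Au⁺. The third largest is Cd²⁺.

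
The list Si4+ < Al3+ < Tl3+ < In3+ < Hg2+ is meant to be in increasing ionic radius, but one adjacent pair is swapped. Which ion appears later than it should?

In3+

Scanning neighbour by neighbour, only Tl3+/In3+ violates a trend: same group and charge — period 5 sits above period 6, so In3+ is smaller. That makes In3+ the one sitting a position late relative to where it belongs.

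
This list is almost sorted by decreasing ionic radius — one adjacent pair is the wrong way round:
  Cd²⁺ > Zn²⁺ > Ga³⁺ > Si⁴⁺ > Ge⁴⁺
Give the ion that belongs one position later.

Si⁴⁺

Scanning neighbour by neighbour, only Si⁴⁺/Ge⁴⁺ violates a trend: both in group 14 with the same charge; Si⁴⁺ (period 3) has the smaller radius. That makes Si⁴⁺ the one sitting a position early relative to where it belongs.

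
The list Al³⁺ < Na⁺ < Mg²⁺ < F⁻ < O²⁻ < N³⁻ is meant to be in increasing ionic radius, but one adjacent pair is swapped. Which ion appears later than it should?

Check each adjacent pair. Na⁺ and Mg²⁺ are reversed: both have 10 electrons but Z(Mg)=12 > Z(Na)=11, so Mg²⁺ should be the smaller of the two. No other neighbouring pair contradicts the periodic trends, so Mg²⁺ is the ion listed too late.

Mg²⁺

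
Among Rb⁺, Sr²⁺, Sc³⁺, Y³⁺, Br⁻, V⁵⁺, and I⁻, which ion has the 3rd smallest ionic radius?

Tabulating Z and e⁻: V⁵⁺: 18 e⁻, Z=23, Sc³⁺: 18 e⁻, Z=21, Y³⁺: 36 e⁻, Z=39, Sr²⁺: 36 e⁻, Z=38, Rb⁺: 36 e⁻, Z=37, Br⁻: 36 e⁻, Z=35, I⁻: 54 e⁻, Z=53. V⁵⁺ < Sc³⁺ (both 18 e⁻, Z=23>21); Sc³⁺ < Y³⁺ (same group, 1 shell fewer); Y³⁺ < Sr²⁺ (isoelectronic, higher Z=39 is smaller); Sr²⁺ < Rb⁺ (both 36 e⁻, Z=38>37); Rb⁺ < Br⁻ (both 36 e⁻, Z=37>35); Br⁻ < I⁻ (same group, 1 shell fewer).
That gives V⁵⁺ < Sc³⁺ < Y³⁺ < Sr²⁺ < Rb⁺ < Br⁻ < I⁻. From the smallest end, number 3 is Y³⁺.

Y³⁺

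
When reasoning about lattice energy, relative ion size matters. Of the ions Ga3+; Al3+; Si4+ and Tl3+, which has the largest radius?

Si4+ has 10 e⁻ (Z=14), Al3+ has 10 e⁻ (Z=13), Ga3+ has 28 e⁻ (Z=31), Tl3+ has 78 e⁻ (Z=81). Si4+ < Al3+ (isoelectronic, higher Z=14 is smaller); Al3+ < Ga3+ (same group, period 3 vs 4); Ga3+ < Tl3+ (same group, 2 shells fewer).

Tl3+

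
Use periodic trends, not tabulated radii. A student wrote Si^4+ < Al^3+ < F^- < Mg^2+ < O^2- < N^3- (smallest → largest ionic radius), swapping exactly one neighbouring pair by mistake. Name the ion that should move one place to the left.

Mg^2+

Scanning neighbour by neighbour, only F^-/Mg^2+ violates a trend: both have 10 electrons but Z(Mg)=12 > Z(F)=9, so Mg^2+ should be the smaller of the two. That makes Mg^2+ the one sitting a position late relative to where it belongs.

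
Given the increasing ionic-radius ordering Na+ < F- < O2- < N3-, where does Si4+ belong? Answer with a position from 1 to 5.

1

Each ion has 10 electrons. The ranking follows nuclear charge in reverse — greater Z gives a smaller radius. Si4+ (Z=14), Na+ (Z=11), F- (Z=9), O2- (Z=8), N3- (Z=7).
Putting Si4+ in gives Si4+ < Na+ < F- < O2- < N3-; it lands at slot 1.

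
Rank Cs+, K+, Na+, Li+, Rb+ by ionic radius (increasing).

All are in the same group with charge +1. Radius grows down the group as n (the outermost shell) increases.

Li+ < Na+ < K+ < Rb+ < Cs+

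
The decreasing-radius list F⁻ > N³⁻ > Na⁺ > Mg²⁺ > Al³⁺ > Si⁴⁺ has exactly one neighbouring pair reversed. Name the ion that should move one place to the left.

N³⁻

Compare adjacent ions: they are isoelectronic (10 e⁻) and F has more protons than N (9 vs 7), making F⁻ smaller — yet in this decreasing list F⁻ sits before N³⁻. Nothing else is reversed, so N³⁻ should move one place to the left.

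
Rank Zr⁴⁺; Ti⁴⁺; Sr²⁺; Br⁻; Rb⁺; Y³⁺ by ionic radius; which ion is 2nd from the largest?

Rb⁺

First list Z and electron count for each: Ti⁴⁺ has 18 e⁻ (Z=22), Zr⁴⁺ has 36 e⁻ (Z=40), Y³⁺ has 36 e⁻ (Z=39), Sr²⁺ has 36 e⁻ (Z=38), Rb⁺ has 36 e⁻ (Z=37), Br⁻ has 36 e⁻ (Z=35). Ti⁴⁺ < Zr⁴⁺ (same group, period 4 vs 5); Zr⁴⁺ < Y³⁺ (both 36 e⁻, Z=40>39); Y³⁺ < Sr²⁺ (isoelectronic, higher Z=39 is smaller); Sr²⁺ < Rb⁺ (both 36 e⁻, Z=38>37); Rb⁺ < Br⁻ (both 36 e⁻, Z=37>35).
Ordering: Ti⁴⁺ < Zr⁴⁺ < Y³⁺ < Sr²⁺ < Rb⁺ < Br⁻. The 2nd largest is Rb⁺.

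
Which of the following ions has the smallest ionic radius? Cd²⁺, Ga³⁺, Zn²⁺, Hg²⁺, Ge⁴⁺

Ge⁴⁺

Tabulating Z and e⁻: Ge⁴⁺: 28 e⁻, Z=32, Ga³⁺: 28 e⁻, Z=31, Zn²⁺: 28 e⁻, Z=30, Cd²⁺: 46 e⁻, Z=48, Hg²⁺: 78 e⁻, Z=80. Ge⁴⁺ < Ga³⁺ (both 28 e⁻, Z=32>31); Ga³⁺ < Zn²⁺ (both 28 e⁻, Z=31>30); Zn²⁺ < Cd²⁺ (same group, 1 shell fewer); Cd²⁺ < Hg²⁺ (same group, period 5 vs 6).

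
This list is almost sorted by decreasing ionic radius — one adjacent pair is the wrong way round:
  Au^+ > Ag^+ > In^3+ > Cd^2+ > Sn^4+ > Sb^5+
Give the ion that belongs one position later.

Scanning neighbour by neighbour, only In^3+/Cd^2+ violates a trend: both have 46 electrons but Z(In)=49 > Z(Cd)=48, so In^3+ should be the smaller of the two. That makes In^3+ the one sitting a position early relative to where it belongs.

In^3+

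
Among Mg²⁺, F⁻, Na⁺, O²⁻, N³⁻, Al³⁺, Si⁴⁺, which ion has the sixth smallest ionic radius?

O²⁻

These species are isoelectronic with 10 electrons. The only difference is the number of protons: Si⁴⁺ (Z=14), Al³⁺ (Z=13), Mg²⁺ (Z=12), Na⁺ (Z=11), F⁻ (Z=9), O²⁻ (Z=8), N³⁻ (Z=7). The strongest nuclear pull (Si⁴⁺) gives the smallest ion.
Full ascending order: Si⁴⁺ < Al³⁺ < Mg²⁺ < Na⁺ < F⁻ < O²⁻ < N³⁻. Counting from the smallest, position 6 is O²⁻.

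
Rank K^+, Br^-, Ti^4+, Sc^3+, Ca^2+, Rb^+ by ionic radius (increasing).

Ti^4+ < Sc^3+ < Ca^2+ < K^+ < Rb^+ < Br^-

Ti^4+ (Z=22, 18 e⁻), Sc^3+ (Z=21, 18 e⁻), Ca^2+ (Z=20, 18 e⁻), K^+ (Z=19, 18 e⁻), Rb^+ (Z=37, 36 e⁻), Br^- (Z=35, 36 e⁻). Ti^4+ < Sc^3+ (both 18 e⁻, Z=22>21); Sc^3+ < Ca^2+ (isoelectronic, higher Z=21 is smaller); Ca^2+ < K^+ (both 18 e⁻, Z=20>19); K^+ < Rb^+ (same group, 1 shell fewer); Rb^+ < Br^- (both 36 e⁻, Z=37>35).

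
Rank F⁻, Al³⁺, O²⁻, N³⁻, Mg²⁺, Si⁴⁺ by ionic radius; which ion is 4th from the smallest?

Isoelectronic series (10 e⁻ each). Size is set by nuclear charge: more protons means a smaller ion. Si⁴⁺ (Z=14), Al³⁺ (Z=13), Mg²⁺ (Z=12), F⁻ (Z=9), O²⁻ (Z=8), N³⁻ (Z=7).
Full ascending order: Si⁴⁺ < Al³⁺ < Mg²⁺ < F⁻ < O²⁻ < N³⁻. Counting from the smallest, position 4 is F⁻.

F⁻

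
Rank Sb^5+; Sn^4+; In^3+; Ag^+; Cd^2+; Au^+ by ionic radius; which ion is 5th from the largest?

Sn^4+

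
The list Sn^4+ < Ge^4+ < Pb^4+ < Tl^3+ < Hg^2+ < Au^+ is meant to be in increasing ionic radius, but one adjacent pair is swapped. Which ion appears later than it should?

Ge^4+

Compare adjacent ions: Ge^4+ and Sn^4+ are in one column with the same charge; the lighter period-4 ion has one fewer shell and is smaller — yet in this increasing list Sn^4+ sits before Ge^4+. Nothing else is reversed, so Ge^4+ should move one place to the left.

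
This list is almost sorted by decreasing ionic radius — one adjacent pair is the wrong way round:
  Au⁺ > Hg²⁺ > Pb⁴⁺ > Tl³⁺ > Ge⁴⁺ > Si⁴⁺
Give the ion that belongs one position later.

Pb⁴⁺

Scanning neighbour by neighbour, only Pb⁴⁺/Tl³⁺ violates a trend: they are isoelectronic (78 e⁻) and Pb has more protons than Tl (82 vs 81), making Pb⁴⁺ smaller. That makes Pb⁴⁺ the one sitting a position early relative to where it belongs.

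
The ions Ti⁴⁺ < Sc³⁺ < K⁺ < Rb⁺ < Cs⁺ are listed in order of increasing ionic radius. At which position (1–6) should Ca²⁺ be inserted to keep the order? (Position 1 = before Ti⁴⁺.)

Tabulating Z and e⁻: Ti⁴⁺ has 18 e⁻ (Z=22), Sc³⁺ has 18 e⁻ (Z=21), Ca²⁺ has 18 e⁻ (Z=20), K⁺ has 18 e⁻ (Z=19), Rb⁺ has 36 e⁻ (Z=37), Cs⁺ has 54 e⁻ (Z=55). Ti⁴⁺ < Sc³⁺ (isoelectronic, higher Z=22 is smaller); Sc³⁺ < Ca²⁺ (both 18 e⁻, Z=21>20); Ca²⁺ < K⁺ (isoelectronic, higher Z=20 is smaller); K⁺ < Rb⁺ (same group, period 4 vs 5); Rb⁺ < Cs⁺ (same group, period 5 vs 6).
Putting Ca²⁺ in gives Ti⁴⁺ < Sc³⁺ < Ca²⁺ < K⁺ < Rb⁺ < Cs⁺; it lands at slot 3.

3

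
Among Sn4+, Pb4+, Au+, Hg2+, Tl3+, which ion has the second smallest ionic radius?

Work out protons and electrons: Sn4+: 46 e⁻, Z=50, Pb4+: 78 e⁻, Z=82, Tl3+: 78 e⁻, Z=81, Hg2+: 78 e⁻, Z=80, Au+: 78 e⁻, Z=79. Sn4+ < Pb4+ (same group, 1 shell fewer); Pb4+ < Tl3+ (both 78 e⁻, Z=82>81); Tl3+ < Hg2+ (isoelectronic, higher Z=81 is smaller); Hg2+ < Au+ (both 78 e⁻, Z=80>79).
So the order is Sn4+ < Pb4+ < Tl3+ < Hg2+ < Au+; the 2nd-smallest ion is Pb4+.

Pb4+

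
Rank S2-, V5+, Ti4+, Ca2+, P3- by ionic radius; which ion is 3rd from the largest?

Ca2+

These species are isoelectronic with 18 electrons. The only difference is the number of protons: V5+ (Z=23), Ti4+ (Z=22), Ca2+ (Z=20), S2- (Z=16), P3- (Z=15). The strongest nuclear pull (V5+) gives the smallest ion.
Ordering: V5+ < Ti4+ < Ca2+ < S2- < P3-. The 3rd largest is Ca2+.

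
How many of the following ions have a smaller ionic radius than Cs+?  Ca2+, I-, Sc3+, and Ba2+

3

First list Z and electron count for each: Sc3+ has 18 e⁻ (Z=21), Ca2+ has 18 e⁻ (Z=20), Ba2+ has 54 e⁻ (Z=56), Cs+ has 54 e⁻ (Z=55), I- has 54 e⁻ (Z=53). Sc3+ < Ca2+ (isoelectronic, higher Z=21 is smaller); Ca2+ < Ba2+ (same group, 2 shells fewer); Ba2+ < Cs+ (both 54 e⁻, Z=56>55); Cs+ < I- (both 54 e⁻, Z=55>53).
Overall: Sc3+ < Ca2+ < Ba2+ < Cs+ < I-. Cs+ has 3 below it and 1 above. Count: 3.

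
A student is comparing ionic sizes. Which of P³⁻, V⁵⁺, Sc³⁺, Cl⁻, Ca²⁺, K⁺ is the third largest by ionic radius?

K⁺

All of these have 18 electrons (isoelectronic). With the same electron cloud, the ion with the most protons pulls it in tightest. Nuclear charges: V⁵⁺ (Z=23), Sc³⁺ (Z=21), Ca²⁺ (Z=20), K⁺ (Z=19), Cl⁻ (Z=17), P³⁻ (Z=15). Highest Z is smallest.
Ordering: V⁵⁺ < Sc³⁺ < Ca²⁺ < K⁺ < Cl⁻ < P³⁻. The third largest is K⁺.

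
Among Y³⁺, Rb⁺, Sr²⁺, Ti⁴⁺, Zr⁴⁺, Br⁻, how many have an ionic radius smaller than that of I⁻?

6

Work out protons and electrons: Ti⁴⁺ has 18 e⁻ (Z=22), Zr⁴⁺ has 36 e⁻ (Z=40), Y³⁺ has 36 e⁻ (Z=39), Sr²⁺ has 36 e⁻ (Z=38), Rb⁺ has 36 e⁻ (Z=37), Br⁻ has 36 e⁻ (Z=35), I⁻ has 54 e⁻ (Z=53). Ti⁴⁺ < Zr⁴⁺ (same group, 1 shell fewer); Zr⁴⁺ < Y³⁺ (isoelectronic, higher Z=40 is smaller); Y³⁺ < Sr²⁺ (isoelectronic, higher Z=39 is smaller); Sr²⁺ < Rb⁺ (both 36 e⁻, Z=38>37); Rb⁺ < Br⁻ (both 36 e⁻, Z=37>35); Br⁻ < I⁻ (same group, period 4 vs 5).
Relative to I⁻, the ions that are smaller are Ti⁴⁺, Zr⁴⁺, Y³⁺, Sr²⁺, Rb⁺, Br⁻. Count: 6.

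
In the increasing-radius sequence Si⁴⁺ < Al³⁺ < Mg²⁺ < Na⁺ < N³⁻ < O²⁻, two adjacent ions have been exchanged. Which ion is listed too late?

O²⁻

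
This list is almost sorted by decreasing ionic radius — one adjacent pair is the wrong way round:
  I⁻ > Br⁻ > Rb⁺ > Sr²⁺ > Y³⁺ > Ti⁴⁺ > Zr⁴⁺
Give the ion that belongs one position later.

Ti⁴⁺

The pair Ti⁴⁺, Zr⁴⁺ is the wrong way round — both in group 4 with the same charge; Ti⁴⁺ (period 4) has the smaller radius. All other adjacent pairs agree with periodic trends, so Ti⁴⁺ is the misplaced ion.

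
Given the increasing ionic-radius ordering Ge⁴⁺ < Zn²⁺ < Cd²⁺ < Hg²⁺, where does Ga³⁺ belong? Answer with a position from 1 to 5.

Electron counts and nuclear charges: Ge⁴⁺: 28 e⁻, Z=32, Ga³⁺: 28 e⁻, Z=31, Zn²⁺: 28 e⁻, Z=30, Cd²⁺: 46 e⁻, Z=48, Hg²⁺: 78 e⁻, Z=80. Ge⁴⁺ < Ga³⁺ (both 28 e⁻, Z=32>31); Ga³⁺ < Zn²⁺ (both 28 e⁻, Z=31>30); Zn²⁺ < Cd²⁺ (same group, 1 shell fewer); Cd²⁺ < Hg²⁺ (same group, 1 shell fewer).
With Ga³⁺ included the full order is Ge⁴⁺ < Ga³⁺ < Zn²⁺ < Cd²⁺ < Hg²⁺, so it takes position 2.

2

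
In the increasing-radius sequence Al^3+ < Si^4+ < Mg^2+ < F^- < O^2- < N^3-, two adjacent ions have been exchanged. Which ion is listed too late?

Compare adjacent ions: both have 10 electrons but Z(Si)=14 > Z(Al)=13, so Si^4+ should be the smaller of the two — yet in this increasing list Al^3+ sits before Si^4+. Nothing else is reversed, so Si^4+ should move one place to the left.

Si^4+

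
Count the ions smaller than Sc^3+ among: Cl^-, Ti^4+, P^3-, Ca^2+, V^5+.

2

These species are isoelectronic with 18 electrons. The only difference is the number of protons: V^5+ (Z=23), Ti^4+ (Z=22), Sc^3+ (Z=21), Ca^2+ (Z=20), Cl^- (Z=17), P^3- (Z=15). The strongest nuclear pull (V^5+) gives the smallest ion.
Ordering all of them (including Sc^3+) by radius gives V^5+ < Ti^4+ < Sc^3+ < Ca^2+ < Cl^- < P^3-. That's 2.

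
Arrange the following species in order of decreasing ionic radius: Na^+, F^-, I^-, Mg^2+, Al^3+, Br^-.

Work out protons and electrons: Al^3+: 10 e⁻, Z=13, Mg^2+: 10 e⁻, Z=12, Na^+: 10 e⁻, Z=11, F^-: 10 e⁻, Z=9, Br^-: 36 e⁻, Z=35, I^-: 54 e⁻, Z=53. Al^3+ < Mg^2+ (both 10 e⁻, Z=13>12); Mg^2+ < Na^+ (both 10 e⁻, Z=12>11); Na^+ < F^- (both 10 e⁻, Z=11>9); F^- < Br^- (same group, period 2 vs 4); Br^- < I^- (same group, 1 shell fewer).

I^- > Br^- > F^- > Na^+ > Mg^2+ > Al^3+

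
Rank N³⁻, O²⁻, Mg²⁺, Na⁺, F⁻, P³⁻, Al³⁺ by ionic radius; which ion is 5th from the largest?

Al³⁺ (Z=13, 10 e⁻), Mg²⁺ (Z=12, 10 e⁻), Na⁺ (Z=11, 10 e⁻), F⁻ (Z=9, 10 e⁻), O²⁻ (Z=8, 10 e⁻), N³⁻ (Z=7, 10 e⁻), P³⁻ (Z=15, 18 e⁻). Al³⁺ < Mg²⁺ (both 10 e⁻, Z=13>12); Mg²⁺ < Na⁺ (both 10 e⁻, Z=12>11); Na⁺ < F⁻ (both 10 e⁻, Z=11>9); F⁻ < O²⁻ (both 10 e⁻, Z=9>8); O²⁻ < N³⁻ (isoelectronic, higher Z=8 is smaller); N³⁻ < P³⁻ (same group, period 2 vs 3).
Full ascending order: Al³⁺ < Mg²⁺ < Na⁺ < F⁻ < O²⁻ < N³⁻ < P³⁻. Counting from the largest, position 5 is Na⁺.

Na⁺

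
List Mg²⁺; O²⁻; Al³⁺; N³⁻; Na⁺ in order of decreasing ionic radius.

Isoelectronic series (10 e⁻ each). Size is set by nuclear charge: more protons means a smaller ion. Al³⁺ (Z=13), Mg²⁺ (Z=12), Na⁺ (Z=11), O²⁻ (Z=8), N³⁻ (Z=7).

N³⁻ > O²⁻ > Na⁺ > Mg²⁺ > Al³⁺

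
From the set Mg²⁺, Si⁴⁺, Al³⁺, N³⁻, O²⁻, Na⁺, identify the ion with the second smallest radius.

These species are isoelectronic with 10 electrons. The only difference is the number of protons: Si⁴⁺ (Z=14), Al³⁺ (Z=13), Mg²⁺ (Z=12), Na⁺ (Z=11), O²⁻ (Z=8), N³⁻ (Z=7). The strongest nuclear pull (Si⁴⁺) gives the smallest ion.
So the order is Si⁴⁺ < Al³⁺ < Mg²⁺ < Na⁺ < O²⁻ < N³⁻; the 2nd-smallest ion is Al³⁺.

Al³⁺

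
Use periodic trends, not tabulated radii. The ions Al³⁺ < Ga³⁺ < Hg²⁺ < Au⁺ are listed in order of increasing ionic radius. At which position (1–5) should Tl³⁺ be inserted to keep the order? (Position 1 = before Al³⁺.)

3

Work out protons and electrons: Al³⁺: 10 e⁻, Z=13, Ga³⁺: 28 e⁻, Z=31, Tl³⁺: 78 e⁻, Z=81, Hg²⁺: 78 e⁻, Z=80, Au⁺: 78 e⁻, Z=79. Al³⁺ < Ga³⁺ (same group, 1 shell fewer); Ga³⁺ < Tl³⁺ (same group, 2 shells fewer); Tl³⁺ < Hg²⁺ (both 78 e⁻, Z=81>80); Hg²⁺ < Au⁺ (both 78 e⁻, Z=80>79).
Putting Tl³⁺ in gives Al³⁺ < Ga³⁺ < Tl³⁺ < Hg²⁺ < Au⁺; it lands at slot 3.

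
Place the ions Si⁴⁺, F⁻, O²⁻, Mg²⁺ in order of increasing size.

All of these have 10 electrons (isoelectronic). With the same electron cloud, the ion with the most protons pulls it in tightest. Nuclear charges: Si⁴⁺ (Z=14), Mg²⁺ (Z=12), F⁻ (Z=9), O²⁻ (Z=8). Highest Z is smallest.

Si⁴⁺ < Mg²⁺ < F⁻ < O²⁻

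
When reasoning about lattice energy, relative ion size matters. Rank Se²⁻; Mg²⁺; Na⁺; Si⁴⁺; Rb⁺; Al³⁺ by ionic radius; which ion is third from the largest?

Tabulating Z and e⁻: Si⁴⁺: 10 e⁻, Z=14, Al³⁺: 10 e⁻, Z=13, Mg²⁺: 10 e⁻, Z=12, Na⁺: 10 e⁻, Z=11, Rb⁺: 36 e⁻, Z=37, Se²⁻: 36 e⁻, Z=34. Si⁴⁺ < Al³⁺ (isoelectronic, higher Z=14 is smaller); Al³⁺ < Mg²⁺ (both 10 e⁻, Z=13>12); Mg²⁺ < Na⁺ (both 10 e⁻, Z=12>11); Na⁺ < Rb⁺ (same group, period 3 vs 5); Rb⁺ < Se²⁻ (isoelectronic, higher Z=37 is smaller).
Full ascending order: Si⁴⁺ < Al³⁺ < Mg²⁺ < Na⁺ < Rb⁺ < Se²⁻. Counting from the largest, position 3 is Na⁺.

Na⁺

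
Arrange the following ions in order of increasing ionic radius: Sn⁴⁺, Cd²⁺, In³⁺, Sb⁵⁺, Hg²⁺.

Sb⁵⁺ < Sn⁴⁺ < In³⁺ < Cd²⁺ < Hg²⁺

First list Z and electron count for each: Sb⁵⁺ has 46 e⁻ (Z=51), Sn⁴⁺ has 46 e⁻ (Z=50), In³⁺ has 46 e⁻ (Z=49), Cd²⁺ has 46 e⁻ (Z=48), Hg²⁺ has 78 e⁻ (Z=80). Sb⁵⁺ < Sn⁴⁺ (both 46 e⁻, Z=51>50); Sn⁴⁺ < In³⁺ (both 46 e⁻, Z=50>49); In³⁺ < Cd²⁺ (isoelectronic, higher Z=49 is smaller); Cd²⁺ < Hg²⁺ (same group, period 5 vs 6).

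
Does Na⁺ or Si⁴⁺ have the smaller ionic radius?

Si⁴⁺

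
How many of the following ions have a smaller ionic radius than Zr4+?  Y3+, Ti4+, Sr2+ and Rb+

1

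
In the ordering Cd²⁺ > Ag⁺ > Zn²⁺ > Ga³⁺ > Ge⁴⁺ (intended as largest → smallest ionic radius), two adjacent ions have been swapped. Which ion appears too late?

Ag⁺

The pair Cd²⁺, Ag⁺ is the wrong way round — they are isoelectronic (46 e⁻) and Cd has more protons than Ag (48 vs 47), making Cd²⁺ smaller. All other adjacent pairs agree with periodic trends, so Ag⁺ is the misplaced ion.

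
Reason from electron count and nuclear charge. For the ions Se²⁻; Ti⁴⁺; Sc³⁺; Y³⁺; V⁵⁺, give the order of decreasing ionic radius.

Se²⁻ > Y³⁺ > Sc³⁺ > Ti⁴⁺ > V⁵⁺

First list Z and electron count for each: V⁵⁺ has 18 e⁻ (Z=23), Ti⁴⁺ has 18 e⁻ (Z=22), Sc³⁺ has 18 e⁻ (Z=21), Y³⁺ has 36 e⁻ (Z=39), Se²⁻ has 36 e⁻ (Z=34). V⁵⁺ < Ti⁴⁺ (both 18 e⁻, Z=23>22); Ti⁴⁺ < Sc³⁺ (isoelectronic, higher Z=22 is smaller); Sc³⁺ < Y³⁺ (same group, period 4 vs 5); Y³⁺ < Se²⁻ (isoelectronic, higher Z=39 is smaller).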